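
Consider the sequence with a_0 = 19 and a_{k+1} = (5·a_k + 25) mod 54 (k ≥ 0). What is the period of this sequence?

a_0 = 19, a_1 = 12, a_2 = 31, a_3 = 18, a_4 = 7, a_5 = 6, a_6 = 1, a_7 = 30, a_8 = 13, a_9 = 36, a_{10} = 43, a_{11} = 24, a_{12} = 37, a_{13} = 48, a_{14} = 49, a_{15} = 0, a_{16} = 25, a_{17} = 42, a_{18} = 19.
Since a_{18} = a_0 = 19, the sequence is periodic with period 18.

18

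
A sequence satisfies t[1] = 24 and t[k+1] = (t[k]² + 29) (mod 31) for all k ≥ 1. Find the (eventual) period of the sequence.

4

We have t[1] = 24; t[2] = 16; t[3] = 6; t[4] = 3; t[5] = 7; t[6] = 16.
Since t[6] = t[2] = 16, the sequence is eventually periodic: after a pre-period of length 1 it cycles with period 4.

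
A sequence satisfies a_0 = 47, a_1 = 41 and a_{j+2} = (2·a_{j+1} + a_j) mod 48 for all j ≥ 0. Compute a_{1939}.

11

a_0 = 47, a_1 = 41, a_2 = 33, a_3 = 11, a_4 = 7, a_5 = 25, a_6 = 9, a_7 = 43, a_8 = 47, a_9 = 41.
Since (a_8, a_9) = (a_0, a_1) = (47, 41) (two consecutive terms determine the rest), the sequence is periodic with period 8.
(1939 - 0) mod 8 = 3, so a_{1939} = a_3 = 11.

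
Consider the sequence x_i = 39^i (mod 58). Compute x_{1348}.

Computing terms: x_0 = 1,  x_1 = 39,  x_2 = 13,  x_3 = 43,  x_4 = 53,  x_5 = 37,  x_6 = 51,  x_7 = 17,  x_8 = 25,  x_9 = 47,  x_{10} = 35,  x_{11} = 31,  x_{12} = 49,  x_{13} = 55,  x_{14} = 57,  x_{15} = 19,  x_{16} = 45,  x_{17} = 15,  x_{18} = 5,  x_{19} = 21,  x_{20} = 7,  x_{21} = 41,  x_{22} = 33,  x_{23} = 11,  x_{24} = 23,  x_{25} = 27,  x_{26} = 9,  x_{27} = 3,  x_{28} = 1.
Since x_{28} = x_0 = 1, the sequence is periodic with period 28.
(1348 - 0) mod 28 = 4, so x_{1348} = x_4 = 53.

53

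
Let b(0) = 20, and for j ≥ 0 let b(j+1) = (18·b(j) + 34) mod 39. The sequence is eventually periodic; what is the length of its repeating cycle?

b(0) = 20, b(1) = 4, b(2) = 28, b(3) = 31, b(4) = 7, b(5) = 4.
Since b(5) = b(1) = 4, the sequence is eventually periodic: after a pre-period of length 1 it cycles with period 4.

4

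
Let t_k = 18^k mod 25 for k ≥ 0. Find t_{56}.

Computing terms: t_0 = 1, t_1 = 18, t_2 = 24, t_3 = 7, t_4 = 1.
Since t_4 = t_0 = 1, the sequence is periodic with period 4.
So t_{56} = t_{0 + ((56-0) mod 4)} = t_0 = 1.

1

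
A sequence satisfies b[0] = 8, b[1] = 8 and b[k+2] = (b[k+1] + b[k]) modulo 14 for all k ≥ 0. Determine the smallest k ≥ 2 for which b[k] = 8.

5

Computing terms: b[0] = 8,  b[1] = 8,  b[2] = 2,  b[3] = 10,  b[4] = 12,  b[5] = 8,  b[6] = 6,  b[7] = 0,  b[8] = 6,  b[9] = 6,  b[10] = 12,  b[11] = 4,  b[12] = 2,  b[13] = 6,  b[14] = 8,  b[15] = 0,  b[16] = 8,  b[17] = 8.
The sequence repeats with period 16.
The value 8 first appears (with k ≥ 2) at b[5].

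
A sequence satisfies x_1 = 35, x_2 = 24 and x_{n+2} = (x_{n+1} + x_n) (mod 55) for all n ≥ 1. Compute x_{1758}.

We have x_1 = 35; x_2 = 24; x_3 = 4; x_4 = 28; x_5 = 32; x_6 = 5; x_7 = 37; x_8 = 42; x_9 = 24; x_{10} = 11; x_{11} = 35; x_{12} = 46; x_{13} = 26; x_{14} = 17; x_{15} = 43; x_{16} = 5; x_{17} = 48; x_{18} = 53; x_{19} = 46; x_{20} = 44; x_{21} = 35; x_{22} = 24.
The sequence repeats with period 20.
(1758 - 1) mod 20 = 17, so x_{1758} = x_{18} = 53.

53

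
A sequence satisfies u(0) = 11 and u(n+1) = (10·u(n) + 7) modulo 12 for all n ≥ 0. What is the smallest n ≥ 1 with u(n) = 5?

Computing terms: u(0) = 11; u(1) = 9; u(2) = 1; u(3) = 5; u(4) = 9.
Since u(4) = u(1) = 9, the sequence is eventually periodic: after a pre-period of length 1 it cycles with period 3.
The value 5 first appears (with n ≥ 1) at u(3).

3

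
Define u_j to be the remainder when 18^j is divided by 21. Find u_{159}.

We have u_1 = 18, u_2 = 9, u_3 = 15, u_4 = 18.
The sequence repeats with period 3.
So u_{159} = u_{1 + ((159-1) mod 3)} = u_3 = 15.

15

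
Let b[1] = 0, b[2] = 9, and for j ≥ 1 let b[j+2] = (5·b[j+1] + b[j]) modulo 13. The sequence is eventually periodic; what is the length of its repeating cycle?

12

b[1] = 0; b[2] = 9; b[3] = 6; b[4] = 0; b[5] = 6; b[6] = 4; b[7] = 0; b[8] = 4; b[9] = 7; b[10] = 0; b[11] = 7; b[12] = 9; b[13] = 0; b[14] = 9.
Since (b[13], b[14]) = (b[1], b[2]) = (0, 9) (two consecutive terms determine the rest), the sequence is periodic with period 12.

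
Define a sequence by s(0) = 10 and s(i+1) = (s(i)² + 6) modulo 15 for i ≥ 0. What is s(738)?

s(0) = 10; s(1) = 1; s(2) = 7; s(3) = 10.
Since s(3) = s(0) = 10, the sequence is periodic with period 3.
(738 - 0) mod 3 = 0, so s(738) = s(0) = 10.

10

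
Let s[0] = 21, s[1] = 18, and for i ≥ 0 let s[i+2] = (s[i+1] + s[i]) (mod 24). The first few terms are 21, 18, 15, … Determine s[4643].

Listing terms: s[0] = 21,  s[1] = 18,  s[2] = 15,  s[3] = 9,  s[4] = 0,  s[5] = 9,  s[6] = 9,  s[7] = 18,  s[8] = 3,  s[9] = 21,  s[10] = 0,  s[11] = 21,  s[12] = 21,  s[13] = 18.
The sequence repeats with period 12.
(4643 - 0) mod 12 = 11, so s[4643] = s[11] = 21.

21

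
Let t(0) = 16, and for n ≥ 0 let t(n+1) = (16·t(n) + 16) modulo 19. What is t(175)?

t(0) = 16; t(1) = 6; t(2) = 17; t(3) = 3; t(4) = 7; t(5) = 14; t(6) = 12; t(7) = 18; t(8) = 0; t(9) = 16.
Since t(9) = t(0) = 16, the sequence is periodic with period 9.
(175 - 0) mod 9 = 4, so t(175) = t(4) = 7.

7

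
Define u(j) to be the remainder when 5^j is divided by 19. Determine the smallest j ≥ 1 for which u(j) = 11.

3

u(0) = 1,  u(1) = 5,  u(2) = 6,  u(3) = 11,  u(4) = 17,  u(5) = 9,  u(6) = 7,  u(7) = 16,  u(8) = 4,  u(9) = 1.
The sequence repeats with period 9.
The value 11 first appears (with j ≥ 1) at u(3).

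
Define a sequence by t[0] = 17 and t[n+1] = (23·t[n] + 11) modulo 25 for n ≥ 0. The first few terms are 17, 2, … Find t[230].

7

t[0] = 17; t[1] = 2; t[2] = 7; t[3] = 22; t[4] = 17.
The sequence repeats with period 4.
So t[230] = t[0 + ((230-0) mod 4)] = t[2] = 7.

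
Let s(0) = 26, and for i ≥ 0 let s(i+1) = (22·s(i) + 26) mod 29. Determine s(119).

Computing terms: s(0) = 26, s(1) = 18, s(2) = 16, s(3) = 1, s(4) = 19, s(5) = 9, s(6) = 21, s(7) = 24, s(8) = 3, s(9) = 5, s(10) = 20, s(11) = 2, s(12) = 12, s(13) = 0, s(14) = 26.
Since s(14) = s(0) = 26, the sequence is periodic with period 14.
So s(119) = s(0 + ((119-0) mod 14)) = s(7) = 24.

24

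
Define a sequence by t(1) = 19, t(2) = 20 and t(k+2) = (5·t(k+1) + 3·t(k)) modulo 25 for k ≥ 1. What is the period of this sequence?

40

Listing terms: t(1) = 19,  t(2) = 20,  t(3) = 7,  t(4) = 20,  t(5) = 21,  t(6) = 15,  t(7) = 13,  t(8) = 10,  t(9) = 14,  t(10) = 0,  t(11) = 17,  t(12) = 10,  t(13) = 1,  t(14) = 10,  t(15) = 3,  t(16) = 20,  t(17) = 9,  t(18) = 5,  t(19) = 2,  t(20) = 0,  t(21) = 6,  t(22) = 5,  t(23) = 18,  t(24) = 5,  t(25) = 4,  t(26) = 10,  t(27) = 12,  t(28) = 15,  t(29) = 11,  t(30) = 0,  t(31) = 8,  t(32) = 15,  t(33) = 24,  t(34) = 15,  t(35) = 22,  t(36) = 5,  t(37) = 16,  t(38) = 20,  t(39) = 23,  t(40) = 0,  t(41) = 19,  t(42) = 20.
The sequence repeats with period 40.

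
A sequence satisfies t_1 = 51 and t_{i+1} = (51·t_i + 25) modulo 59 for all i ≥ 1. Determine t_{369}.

58

t_1 = 51; t_2 = 30; t_3 = 21; t_4 = 34; t_5 = 48; t_6 = 54; t_7 = 6; t_8 = 36; t_9 = 32; t_{10} = 5; t_{11} = 44; t_{12} = 27; t_{13} = 45; t_{14} = 19; t_{15} = 50; t_{16} = 38; t_{17} = 16; t_{18} = 15; t_{19} = 23; t_{20} = 18; t_{21} = 58; t_{22} = 33; t_{23} = 56; t_{24} = 49; t_{25} = 46; t_{26} = 11; t_{27} = 55; t_{28} = 57; t_{29} = 41; t_{30} = 51.
Since t_{30} = t_1 = 51, the sequence is periodic with period 29.
(369 - 1) mod 29 = 20, so t_{369} = t_{21} = 58.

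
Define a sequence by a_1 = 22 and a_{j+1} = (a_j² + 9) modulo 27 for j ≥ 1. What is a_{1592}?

We have a_1 = 22,  a_2 = 7,  a_3 = 4,  a_4 = 25,  a_5 = 13,  a_6 = 16,  a_7 = 22.
Since a_7 = a_1 = 22, the sequence is periodic with period 6.
(1592 - 1) mod 6 = 1, so a_{1592} = a_2 = 7.

7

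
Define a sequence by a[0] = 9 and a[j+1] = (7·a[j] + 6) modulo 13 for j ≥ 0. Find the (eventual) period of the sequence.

We have a[0] = 9; a[1] = 4; a[2] = 8; a[3] = 10; a[4] = 11; a[5] = 5; a[6] = 2; a[7] = 7; a[8] = 3; a[9] = 1; a[10] = 0; a[11] = 6; a[12] = 9.
The sequence repeats with period 12.

12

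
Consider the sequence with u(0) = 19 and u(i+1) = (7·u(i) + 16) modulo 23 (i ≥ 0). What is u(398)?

u(0) = 19, u(1) = 11, u(2) = 1, u(3) = 0, u(4) = 16, u(5) = 13, u(6) = 15, u(7) = 6, u(8) = 12, u(9) = 8, u(10) = 3, u(11) = 14, u(12) = 22, u(13) = 9, u(14) = 10, u(15) = 17, u(16) = 20, u(17) = 18, u(18) = 4, u(19) = 21, u(20) = 2, u(21) = 7, u(22) = 19.
Since u(22) = u(0) = 19, the sequence is periodic with period 22.
(398 - 0) mod 22 = 2, so u(398) = u(2) = 1.

1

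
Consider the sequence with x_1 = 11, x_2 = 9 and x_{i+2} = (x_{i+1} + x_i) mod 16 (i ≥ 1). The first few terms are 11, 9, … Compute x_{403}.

7

We have x_1 = 11; x_2 = 9; x_3 = 4; x_4 = 13; x_5 = 1; x_6 = 14; x_7 = 15; x_8 = 13; x_9 = 12; x_{10} = 9; x_{11} = 5; x_{12} = 14; x_{13} = 3; x_{14} = 1; x_{15} = 4; x_{16} = 5; x_{17} = 9; x_{18} = 14; x_{19} = 7; x_{20} = 5; x_{21} = 12; x_{22} = 1; x_{23} = 13; x_{24} = 14; x_{25} = 11; x_{26} = 9.
The sequence repeats with period 24.
So x_{403} = x_{1 + ((403-1) mod 24)} = x_{19} = 7.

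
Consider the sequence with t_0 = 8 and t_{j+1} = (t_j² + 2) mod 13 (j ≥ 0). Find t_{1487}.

We have t_0 = 8,  t_1 = 1,  t_2 = 3,  t_3 = 11,  t_4 = 6,  t_5 = 12,  t_6 = 3.
Since t_6 = t_2 = 3, the sequence is eventually periodic: after a pre-period of length 2 it cycles with period 4.
For j ≥ 2, t_j depends only on (j - 2) mod 4. (1487 - 2) mod 4 = 1, so t_{1487} = t_3 = 11.

11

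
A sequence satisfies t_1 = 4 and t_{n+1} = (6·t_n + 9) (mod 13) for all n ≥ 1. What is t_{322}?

9

Listing terms: t_1 = 4, t_2 = 7, t_3 = 12, t_4 = 3, t_5 = 1, t_6 = 2, t_7 = 8, t_8 = 5, t_9 = 0, t_{10} = 9, t_{11} = 11, t_{12} = 10, t_{13} = 4.
The sequence repeats with period 12.
So t_{322} = t_{1 + ((322-1) mod 12)} = t_{10} = 9.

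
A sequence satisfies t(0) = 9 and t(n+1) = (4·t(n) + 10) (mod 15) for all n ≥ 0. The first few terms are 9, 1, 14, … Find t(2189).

t(0) = 9, t(1) = 1, t(2) = 14, t(3) = 6, t(4) = 4, t(5) = 11, t(6) = 9.
The sequence repeats with period 6.
So t(2189) = t(0 + ((2189-0) mod 6)) = t(5) = 11.

11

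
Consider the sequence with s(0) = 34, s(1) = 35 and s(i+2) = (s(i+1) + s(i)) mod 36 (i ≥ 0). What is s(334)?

33

s(0) = 34; s(1) = 35; s(2) = 33; s(3) = 32; s(4) = 29; s(5) = 25; s(6) = 18; s(7) = 7; s(8) = 25; s(9) = 32; s(10) = 21; s(11) = 17; s(12) = 2; s(13) = 19; s(14) = 21; s(15) = 4; s(16) = 25; s(17) = 29; s(18) = 18; s(19) = 11; s(20) = 29; s(21) = 4; s(22) = 33; s(23) = 1; s(24) = 34; s(25) = 35.
Since (s(24), s(25)) = (s(0), s(1)) = (34, 35) (two consecutive terms determine the rest), the sequence is periodic with period 24.
So s(334) = s(0 + ((334-0) mod 24)) = s(22) = 33.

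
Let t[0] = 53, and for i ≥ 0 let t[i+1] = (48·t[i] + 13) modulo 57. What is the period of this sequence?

We have t[0] = 53,  t[1] = 49,  t[2] = 28,  t[3] = 46,  t[4] = 55,  t[5] = 31,  t[6] = 19,  t[7] = 13,  t[8] = 10,  t[9] = 37,  t[10] = 22,  t[11] = 43,  t[12] = 25,  t[13] = 16,  t[14] = 40,  t[15] = 52,  t[16] = 1,  t[17] = 4,  t[18] = 34,  t[19] = 49.
Since t[19] = t[1] = 49, the sequence is eventually periodic: after a pre-period of length 1 it cycles with period 18.

18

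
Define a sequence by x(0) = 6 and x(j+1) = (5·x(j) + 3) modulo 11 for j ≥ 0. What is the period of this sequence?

Computing terms: x(0) = 6, x(1) = 0, x(2) = 3, x(3) = 7, x(4) = 5, x(5) = 6.
The sequence repeats with period 5.

5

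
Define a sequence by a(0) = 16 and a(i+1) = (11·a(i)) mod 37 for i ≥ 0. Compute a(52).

a(0) = 16,  a(1) = 28,  a(2) = 12,  a(3) = 21,  a(4) = 9,  a(5) = 25,  a(6) = 16.
Since a(6) = a(0) = 16, the sequence is periodic with period 6.
(52 - 0) mod 6 = 4, so a(52) = a(4) = 9.

9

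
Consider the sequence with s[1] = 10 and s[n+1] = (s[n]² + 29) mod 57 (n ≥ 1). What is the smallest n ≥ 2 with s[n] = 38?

We have s[1] = 10; s[2] = 15; s[3] = 26; s[4] = 21; s[5] = 14; s[6] = 54; s[7] = 38; s[8] = 48; s[9] = 53; s[10] = 45; s[11] = 2; s[12] = 33; s[13] = 35; s[14] = 0; s[15] = 29; s[16] = 15.
Since s[16] = s[2] = 15, the sequence is eventually periodic: after a pre-period of length 1 it cycles with period 14.
The value 38 first appears (with n ≥ 2) at s[7].

7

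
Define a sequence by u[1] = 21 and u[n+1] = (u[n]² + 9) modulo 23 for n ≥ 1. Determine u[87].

17

Listing terms: u[1] = 21,  u[2] = 13,  u[3] = 17,  u[4] = 22,  u[5] = 10,  u[6] = 17.
Since u[6] = u[3] = 17, the sequence is eventually periodic: after a pre-period of length 2 it cycles with period 3.
For n ≥ 3, u[n] depends only on (n - 3) mod 3. (87 - 3) mod 3 = 0, so u[87] = u[3] = 17.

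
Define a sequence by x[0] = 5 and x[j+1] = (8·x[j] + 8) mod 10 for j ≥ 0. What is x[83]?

4

Listing terms: x[0] = 5, x[1] = 8, x[2] = 2, x[3] = 4, x[4] = 0, x[5] = 8.
Since x[5] = x[1] = 8, the sequence is eventually periodic: after a pre-period of length 1 it cycles with period 4.
For j ≥ 1, x[j] depends only on (j - 1) mod 4. (83 - 1) mod 4 = 2, so x[83] = x[3] = 4.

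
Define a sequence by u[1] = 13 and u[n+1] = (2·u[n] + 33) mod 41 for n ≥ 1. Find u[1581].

13

Listing terms: u[1] = 13; u[2] = 18; u[3] = 28; u[4] = 7; u[5] = 6; u[6] = 4; u[7] = 0; u[8] = 33; u[9] = 17; u[10] = 26; u[11] = 3; u[12] = 39; u[13] = 29; u[14] = 9; u[15] = 10; u[16] = 12; u[17] = 16; u[18] = 24; u[19] = 40; u[20] = 31; u[21] = 13.
The sequence repeats with period 20.
So u[1581] = u[1 + ((1581-1) mod 20)] = u[1] = 13.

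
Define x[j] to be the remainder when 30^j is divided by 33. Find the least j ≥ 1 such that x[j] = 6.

3

Computing terms: x[0] = 1, x[1] = 30, x[2] = 9, x[3] = 6, x[4] = 15, x[5] = 21, x[6] = 3, x[7] = 24, x[8] = 27, x[9] = 18, x[10] = 12, x[11] = 30.
Since x[11] = x[1] = 30, the sequence is eventually periodic: after a pre-period of length 1 it cycles with period 10.
The value 6 first appears (with j ≥ 1) at x[3].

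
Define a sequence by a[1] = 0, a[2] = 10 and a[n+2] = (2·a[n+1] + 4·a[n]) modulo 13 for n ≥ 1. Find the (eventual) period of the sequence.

42

Listing terms: a[1] = 0,  a[2] = 10,  a[3] = 7,  a[4] = 2,  a[5] = 6,  a[6] = 7,  a[7] = 12,  a[8] = 0,  a[9] = 9,  a[10] = 5,  a[11] = 7,  a[12] = 8,  a[13] = 5,  a[14] = 3,  a[15] = 0,  a[16] = 12,  a[17] = 11,  a[18] = 5,  a[19] = 2,  a[20] = 11,  a[21] = 4,  a[22] = 0,  a[23] = 3,  a[24] = 6,  a[25] = 11,  a[26] = 7,  a[27] = 6,  a[28] = 1,  a[29] = 0,  a[30] = 4,  a[31] = 8,  a[32] = 6,  a[33] = 5,  a[34] = 8,  a[35] = 10,  a[36] = 0,  a[37] = 1,  a[38] = 2,  a[39] = 8,  a[40] = 11,  a[41] = 2,  a[42] = 9,  a[43] = 0,  a[44] = 10.
The sequence repeats with period 42.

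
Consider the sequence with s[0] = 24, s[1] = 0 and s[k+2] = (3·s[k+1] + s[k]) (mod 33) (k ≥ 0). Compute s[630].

9

s[0] = 24,  s[1] = 0,  s[2] = 24,  s[3] = 6,  s[4] = 9,  s[5] = 0,  s[6] = 9,  s[7] = 27,  s[8] = 24,  s[9] = 0.
The sequence repeats with period 8.
(630 - 0) mod 8 = 6, so s[630] = s[6] = 9.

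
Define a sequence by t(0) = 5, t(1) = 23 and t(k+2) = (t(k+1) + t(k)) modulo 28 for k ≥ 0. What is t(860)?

Listing terms: t(0) = 5; t(1) = 23; t(2) = 0; t(3) = 23; t(4) = 23; t(5) = 18; t(6) = 13; t(7) = 3; t(8) = 16; t(9) = 19; t(10) = 7; t(11) = 26; t(12) = 5; t(13) = 3; t(14) = 8; t(15) = 11; t(16) = 19; t(17) = 2; t(18) = 21; t(19) = 23; t(20) = 16; t(21) = 11; t(22) = 27; t(23) = 10; t(24) = 9; t(25) = 19; t(26) = 0; t(27) = 19; t(28) = 19; t(29) = 10; t(30) = 1; t(31) = 11; t(32) = 12; t(33) = 23; t(34) = 7; t(35) = 2; t(36) = 9; t(37) = 11; t(38) = 20; t(39) = 3; t(40) = 23; t(41) = 26; t(42) = 21; t(43) = 19; t(44) = 12; t(45) = 3; t(46) = 15; t(47) = 18; t(48) = 5; t(49) = 23.
The sequence repeats with period 48.
(860 - 0) mod 48 = 44, so t(860) = t(44) = 12.

12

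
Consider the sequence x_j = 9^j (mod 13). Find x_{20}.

3

Listing terms: x_1 = 9, x_2 = 3, x_3 = 1, x_4 = 9.
Since x_4 = x_1 = 9, the sequence is periodic with period 3.
(20 - 1) mod 3 = 1, so x_{20} = x_2 = 3.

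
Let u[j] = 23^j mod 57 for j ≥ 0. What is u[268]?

We have u[0] = 1,  u[1] = 23,  u[2] = 16,  u[3] = 26,  u[4] = 28,  u[5] = 17,  u[6] = 49,  u[7] = 44,  u[8] = 43,  u[9] = 20,  u[10] = 4,  u[11] = 35,  u[12] = 7,  u[13] = 47,  u[14] = 55,  u[15] = 11,  u[16] = 25,  u[17] = 5,  u[18] = 1.
The sequence repeats with period 18.
So u[268] = u[0 + ((268-0) mod 18)] = u[16] = 25.

25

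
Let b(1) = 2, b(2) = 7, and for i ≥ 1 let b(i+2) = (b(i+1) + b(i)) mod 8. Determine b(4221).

Computing terms: b(1) = 2, b(2) = 7, b(3) = 1, b(4) = 0, b(5) = 1, b(6) = 1, b(7) = 2, b(8) = 3, b(9) = 5, b(10) = 0, b(11) = 5, b(12) = 5, b(13) = 2, b(14) = 7.
The sequence repeats with period 12.
(4221 - 1) mod 12 = 8, so b(4221) = b(9) = 5.

5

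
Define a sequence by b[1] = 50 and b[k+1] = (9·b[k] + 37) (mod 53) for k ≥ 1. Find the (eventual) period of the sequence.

b[1] = 50, b[2] = 10, b[3] = 21, b[4] = 14, b[5] = 4, b[6] = 20, b[7] = 5, b[8] = 29, b[9] = 33, b[10] = 16, b[11] = 22, b[12] = 23, b[13] = 32, b[14] = 7, b[15] = 47, b[16] = 36, b[17] = 43, b[18] = 0, b[19] = 37, b[20] = 52, b[21] = 28, b[22] = 24, b[23] = 41, b[24] = 35, b[25] = 34, b[26] = 25, b[27] = 50.
Since b[27] = b[1] = 50, the sequence is periodic with period 26.

26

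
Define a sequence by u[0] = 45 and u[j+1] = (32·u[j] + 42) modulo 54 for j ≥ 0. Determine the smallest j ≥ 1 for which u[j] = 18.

6

We have u[0] = 45, u[1] = 24, u[2] = 0, u[3] = 42, u[4] = 36, u[5] = 6, u[6] = 18, u[7] = 24.
Since u[7] = u[1] = 24, the sequence is eventually periodic: after a pre-period of length 1 it cycles with period 6.
The value 18 first appears (with j ≥ 1) at u[6].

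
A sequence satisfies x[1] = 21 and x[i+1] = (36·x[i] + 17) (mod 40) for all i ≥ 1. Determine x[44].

37

Listing terms: x[1] = 21,  x[2] = 13,  x[3] = 5,  x[4] = 37,  x[5] = 29,  x[6] = 21.
Since x[6] = x[1] = 21, the sequence is periodic with period 5.
(44 - 1) mod 5 = 3, so x[44] = x[4] = 37.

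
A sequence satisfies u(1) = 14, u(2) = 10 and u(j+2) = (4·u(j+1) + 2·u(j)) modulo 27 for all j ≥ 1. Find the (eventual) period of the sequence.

u(1) = 14, u(2) = 10, u(3) = 14, u(4) = 22, u(5) = 8, u(6) = 22, u(7) = 23, u(8) = 1, u(9) = 23, u(10) = 13, u(11) = 17, u(12) = 13, u(13) = 5, u(14) = 19, u(15) = 5, u(16) = 4, u(17) = 26, u(18) = 4, u(19) = 14, u(20) = 10.
Since (u(19), u(20)) = (u(1), u(2)) = (14, 10) (two consecutive terms determine the rest), the sequence is periodic with period 18.

18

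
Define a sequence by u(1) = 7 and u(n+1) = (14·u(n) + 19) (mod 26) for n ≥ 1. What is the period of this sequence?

Computing terms: u(1) = 7; u(2) = 13; u(3) = 19; u(4) = 25; u(5) = 5; u(6) = 11; u(7) = 17; u(8) = 23; u(9) = 3; u(10) = 9; u(11) = 15; u(12) = 21; u(13) = 1; u(14) = 7.
Since u(14) = u(1) = 7, the sequence is periodic with period 13.

13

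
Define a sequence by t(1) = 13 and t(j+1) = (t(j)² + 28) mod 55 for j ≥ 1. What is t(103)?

We have t(1) = 13,  t(2) = 32,  t(3) = 7,  t(4) = 22,  t(5) = 17,  t(6) = 42,  t(7) = 32.
Since t(7) = t(2) = 32, the sequence is eventually periodic: after a pre-period of length 1 it cycles with period 5.
For j ≥ 2, t(j) depends only on (j - 2) mod 5. (103 - 2) mod 5 = 1, so t(103) = t(3) = 7.

7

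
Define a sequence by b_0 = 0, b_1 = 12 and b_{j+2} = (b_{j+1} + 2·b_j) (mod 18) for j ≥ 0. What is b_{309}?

0

b_0 = 0; b_1 = 12; b_2 = 12; b_3 = 0; b_4 = 6; b_5 = 6; b_6 = 0; b_7 = 12.
The sequence repeats with period 6.
(309 - 0) mod 6 = 3, so b_{309} = b_3 = 0.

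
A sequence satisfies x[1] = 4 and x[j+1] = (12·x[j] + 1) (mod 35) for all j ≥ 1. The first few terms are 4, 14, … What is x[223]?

4

x[1] = 4; x[2] = 14; x[3] = 29; x[4] = 34; x[5] = 24; x[6] = 9; x[7] = 4.
Since x[7] = x[1] = 4, the sequence is periodic with period 6.
So x[223] = x[1 + ((223-1) mod 6)] = x[1] = 4.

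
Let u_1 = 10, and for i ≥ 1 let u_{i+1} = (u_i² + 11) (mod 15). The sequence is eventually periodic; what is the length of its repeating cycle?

6

Computing terms: u_1 = 10, u_2 = 6, u_3 = 2, u_4 = 0, u_5 = 11, u_6 = 12, u_7 = 5, u_8 = 6.
Since u_8 = u_2 = 6, the sequence is eventually periodic: after a pre-period of length 1 it cycles with period 6.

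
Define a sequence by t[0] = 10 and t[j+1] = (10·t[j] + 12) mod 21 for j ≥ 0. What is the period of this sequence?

6

Listing terms: t[0] = 10, t[1] = 7, t[2] = 19, t[3] = 13, t[4] = 16, t[5] = 4, t[6] = 10.
The sequence repeats with period 6.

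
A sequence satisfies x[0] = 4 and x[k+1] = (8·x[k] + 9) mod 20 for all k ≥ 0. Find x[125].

We have x[0] = 4,  x[1] = 1,  x[2] = 17,  x[3] = 5,  x[4] = 9,  x[5] = 1.
Since x[5] = x[1] = 1, the sequence is eventually periodic: after a pre-period of length 1 it cycles with period 4.
For k ≥ 1, x[k] depends only on (k - 1) mod 4. (125 - 1) mod 4 = 0, so x[125] = x[1] = 1.

1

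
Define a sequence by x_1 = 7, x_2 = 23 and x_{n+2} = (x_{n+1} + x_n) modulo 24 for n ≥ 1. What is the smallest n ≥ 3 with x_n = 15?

11

We have x_1 = 7,  x_2 = 23,  x_3 = 6,  x_4 = 5,  x_5 = 11,  x_6 = 16,  x_7 = 3,  x_8 = 19,  x_9 = 22,  x_{10} = 17,  x_{11} = 15,  x_{12} = 8,  x_{13} = 23,  x_{14} = 7,  x_{15} = 6,  x_{16} = 13,  x_{17} = 19,  x_{18} = 8,  x_{19} = 3,  x_{20} = 11,  x_{21} = 14,  x_{22} = 1,  x_{23} = 15,  x_{24} = 16,  x_{25} = 7,  x_{26} = 23.
Since (x_{25}, x_{26}) = (x_1, x_2) = (7, 23) (two consecutive terms determine the rest), the sequence is periodic with period 24.
The value 15 first appears (with n ≥ 3) at x_{11}.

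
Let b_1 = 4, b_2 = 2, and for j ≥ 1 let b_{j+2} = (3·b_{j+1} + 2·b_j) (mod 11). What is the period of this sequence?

30

Listing terms: b_1 = 4; b_2 = 2; b_3 = 3; b_4 = 2; b_5 = 1; b_6 = 7; b_7 = 1; b_8 = 6; b_9 = 9; b_{10} = 6; b_{11} = 3; b_{12} = 10; b_{13} = 3; b_{14} = 7; b_{15} = 5; b_{16} = 7; b_{17} = 9; b_{18} = 8; b_{19} = 9; b_{20} = 10; b_{21} = 4; b_{22} = 10; b_{23} = 5; b_{24} = 2; b_{25} = 5; b_{26} = 8; b_{27} = 1; b_{28} = 8; b_{29} = 4; b_{30} = 6; b_{31} = 4; b_{32} = 2.
Since (b_{31}, b_{32}) = (b_1, b_2) = (4, 2) (two consecutive terms determine the rest), the sequence is periodic with period 30.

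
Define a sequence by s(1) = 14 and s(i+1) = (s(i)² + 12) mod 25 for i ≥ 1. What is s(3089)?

11

We have s(1) = 14,  s(2) = 8,  s(3) = 1,  s(4) = 13,  s(5) = 6,  s(6) = 23,  s(7) = 16,  s(8) = 18,  s(9) = 11,  s(10) = 8.
Since s(10) = s(2) = 8, the sequence is eventually periodic: after a pre-period of length 1 it cycles with period 8.
For i ≥ 2, s(i) depends only on (i - 2) mod 8. (3089 - 2) mod 8 = 7, so s(3089) = s(9) = 11.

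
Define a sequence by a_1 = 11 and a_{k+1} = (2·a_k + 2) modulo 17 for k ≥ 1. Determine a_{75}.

16

Computing terms: a_1 = 11; a_2 = 7; a_3 = 16; a_4 = 0; a_5 = 2; a_6 = 6; a_7 = 14; a_8 = 13; a_9 = 11.
The sequence repeats with period 8.
(75 - 1) mod 8 = 2, so a_{75} = a_3 = 16.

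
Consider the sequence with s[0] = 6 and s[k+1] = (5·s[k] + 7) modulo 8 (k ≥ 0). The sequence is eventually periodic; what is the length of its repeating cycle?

Listing terms: s[0] = 6, s[1] = 5, s[2] = 0, s[3] = 7, s[4] = 2, s[5] = 1, s[6] = 4, s[7] = 3, s[8] = 6.
The sequence repeats with period 8.

8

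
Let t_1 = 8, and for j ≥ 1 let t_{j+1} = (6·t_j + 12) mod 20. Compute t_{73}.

We have t_1 = 8,  t_2 = 0,  t_3 = 12,  t_4 = 4,  t_5 = 16,  t_6 = 8.
Since t_6 = t_1 = 8, the sequence is periodic with period 5.
So t_{73} = t_{1 + ((73-1) mod 5)} = t_3 = 12.

12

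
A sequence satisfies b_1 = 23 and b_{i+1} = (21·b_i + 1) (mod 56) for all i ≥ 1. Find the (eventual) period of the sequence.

8

Listing terms: b_1 = 23, b_2 = 36, b_3 = 29, b_4 = 50, b_5 = 43, b_6 = 8, b_7 = 1, b_8 = 22, b_9 = 15, b_{10} = 36.
Since b_{10} = b_2 = 36, the sequence is eventually periodic: after a pre-period of length 1 it cycles with period 8.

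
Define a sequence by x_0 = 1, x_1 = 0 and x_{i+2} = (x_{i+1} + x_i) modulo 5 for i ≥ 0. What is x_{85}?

Computing terms: x_0 = 1; x_1 = 0; x_2 = 1; x_3 = 1; x_4 = 2; x_5 = 3; x_6 = 0; x_7 = 3; x_8 = 3; x_9 = 1; x_{10} = 4; x_{11} = 0; x_{12} = 4; x_{13} = 4; x_{14} = 3; x_{15} = 2; x_{16} = 0; x_{17} = 2; x_{18} = 2; x_{19} = 4; x_{20} = 1; x_{21} = 0.
The sequence repeats with period 20.
So x_{85} = x_{0 + ((85-0) mod 20)} = x_5 = 3.

3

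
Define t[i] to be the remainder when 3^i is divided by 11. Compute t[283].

5

t[0] = 1; t[1] = 3; t[2] = 9; t[3] = 5; t[4] = 4; t[5] = 1.
The sequence repeats with period 5.
(283 - 0) mod 5 = 3, so t[283] = t[3] = 5.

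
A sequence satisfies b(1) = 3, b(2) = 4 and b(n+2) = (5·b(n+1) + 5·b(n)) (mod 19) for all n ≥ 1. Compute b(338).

b(1) = 3,  b(2) = 4,  b(3) = 16,  b(4) = 5,  b(5) = 10,  b(6) = 18,  b(7) = 7,  b(8) = 11,  b(9) = 14,  b(10) = 11,  b(11) = 11,  b(12) = 15,  b(13) = 16,  b(14) = 3,  b(15) = 0,  b(16) = 15,  b(17) = 18,  b(18) = 13,  b(19) = 3,  b(20) = 4.
The sequence repeats with period 18.
(338 - 1) mod 18 = 13, so b(338) = b(14) = 3.

3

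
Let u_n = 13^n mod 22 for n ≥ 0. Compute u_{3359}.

17

u_0 = 1; u_1 = 13; u_2 = 15; u_3 = 19; u_4 = 5; u_5 = 21; u_6 = 9; u_7 = 7; u_8 = 3; u_9 = 17; u_{10} = 1.
The sequence repeats with period 10.
So u_{3359} = u_{0 + ((3359-0) mod 10)} = u_9 = 17.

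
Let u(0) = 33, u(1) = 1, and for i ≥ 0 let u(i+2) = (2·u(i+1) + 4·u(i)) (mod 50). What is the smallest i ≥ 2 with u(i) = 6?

We have u(0) = 33, u(1) = 1, u(2) = 34, u(3) = 22, u(4) = 30, u(5) = 48, u(6) = 16, u(7) = 24, u(8) = 12, u(9) = 20, u(10) = 38, u(11) = 6, u(12) = 14, u(13) = 2, u(14) = 10, u(15) = 28, u(16) = 46, u(17) = 4, u(18) = 42, u(19) = 0, u(20) = 18, u(21) = 36, u(22) = 44, u(23) = 32, u(24) = 40, u(25) = 8, u(26) = 26, u(27) = 34, u(28) = 22.
Since (u(27), u(28)) = (u(2), u(3)) = (34, 22) (two consecutive terms determine the rest), the sequence is eventually periodic: after a pre-period of length 2 it cycles with period 25.
The value 6 first appears (with i ≥ 2) at u(11).

11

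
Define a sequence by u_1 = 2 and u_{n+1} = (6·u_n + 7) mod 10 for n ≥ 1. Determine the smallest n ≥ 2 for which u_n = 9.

We have u_1 = 2, u_2 = 9, u_3 = 1, u_4 = 3, u_5 = 5, u_6 = 7, u_7 = 9.
Since u_7 = u_2 = 9, the sequence is eventually periodic: after a pre-period of length 1 it cycles with period 5.
The value 9 first appears (with n ≥ 2) at u_2.

2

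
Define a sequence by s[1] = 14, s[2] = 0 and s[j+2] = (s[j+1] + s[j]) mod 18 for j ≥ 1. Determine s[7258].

Computing terms: s[1] = 14; s[2] = 0; s[3] = 14; s[4] = 14; s[5] = 10; s[6] = 6; s[7] = 16; s[8] = 4; s[9] = 2; s[10] = 6; s[11] = 8; s[12] = 14; s[13] = 4; s[14] = 0; s[15] = 4; s[16] = 4; s[17] = 8; s[18] = 12; s[19] = 2; s[20] = 14; s[21] = 16; s[22] = 12; s[23] = 10; s[24] = 4; s[25] = 14; s[26] = 0.
Since (s[25], s[26]) = (s[1], s[2]) = (14, 0) (two consecutive terms determine the rest), the sequence is periodic with period 24.
So s[7258] = s[1 + ((7258-1) mod 24)] = s[10] = 6.

6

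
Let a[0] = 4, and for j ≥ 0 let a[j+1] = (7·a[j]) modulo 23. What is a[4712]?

13

Listing terms: a[0] = 4; a[1] = 5; a[2] = 12; a[3] = 15; a[4] = 13; a[5] = 22; a[6] = 16; a[7] = 20; a[8] = 2; a[9] = 14; a[10] = 6; a[11] = 19; a[12] = 18; a[13] = 11; a[14] = 8; a[15] = 10; a[16] = 1; a[17] = 7; a[18] = 3; a[19] = 21; a[20] = 9; a[21] = 17; a[22] = 4.
The sequence repeats with period 22.
So a[4712] = a[0 + ((4712-0) mod 22)] = a[4] = 13.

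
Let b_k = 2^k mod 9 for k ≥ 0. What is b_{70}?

7

Listing terms: b_0 = 1,  b_1 = 2,  b_2 = 4,  b_3 = 8,  b_4 = 7,  b_5 = 5,  b_6 = 1.
Since b_6 = b_0 = 1, the sequence is periodic with period 6.
So b_{70} = b_{0 + ((70-0) mod 6)} = b_4 = 7.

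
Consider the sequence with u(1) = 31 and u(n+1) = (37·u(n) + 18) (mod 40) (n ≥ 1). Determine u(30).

5

Computing terms: u(1) = 31; u(2) = 5; u(3) = 3; u(4) = 9; u(5) = 31.
The sequence repeats with period 4.
(30 - 1) mod 4 = 1, so u(30) = u(2) = 5.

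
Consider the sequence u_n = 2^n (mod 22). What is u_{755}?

10

We have u_1 = 2,  u_2 = 4,  u_3 = 8,  u_4 = 16,  u_5 = 10,  u_6 = 20,  u_7 = 18,  u_8 = 14,  u_9 = 6,  u_{10} = 12,  u_{11} = 2.
The sequence repeats with period 10.
(755 - 1) mod 10 = 4, so u_{755} = u_5 = 10.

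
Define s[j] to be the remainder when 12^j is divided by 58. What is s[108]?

30

We have s[1] = 12, s[2] = 28, s[3] = 46, s[4] = 30, s[5] = 12.
Since s[5] = s[1] = 12, the sequence is periodic with period 4.
(108 - 1) mod 4 = 3, so s[108] = s[4] = 30.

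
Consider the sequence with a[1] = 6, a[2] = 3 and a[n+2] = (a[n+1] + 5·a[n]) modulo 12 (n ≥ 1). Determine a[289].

Computing terms: a[1] = 6; a[2] = 3; a[3] = 9; a[4] = 0; a[5] = 9; a[6] = 9; a[7] = 6; a[8] = 3.
The sequence repeats with period 6.
So a[289] = a[1 + ((289-1) mod 6)] = a[1] = 6.

6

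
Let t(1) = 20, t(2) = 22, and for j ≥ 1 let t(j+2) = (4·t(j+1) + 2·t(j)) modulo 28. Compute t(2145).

Computing terms: t(1) = 20; t(2) = 22; t(3) = 16; t(4) = 24; t(5) = 16; t(6) = 0; t(7) = 4; t(8) = 16; t(9) = 16; t(10) = 12; t(11) = 24; t(12) = 8; t(13) = 24; t(14) = 0; t(15) = 20; t(16) = 24; t(17) = 24; t(18) = 4; t(19) = 8; t(20) = 12; t(21) = 8; t(22) = 0; t(23) = 16; t(24) = 8; t(25) = 8; t(26) = 20; t(27) = 12; t(28) = 4; t(29) = 12; t(30) = 0; t(31) = 24; t(32) = 12; t(33) = 12; t(34) = 16; t(35) = 4; t(36) = 20; t(37) = 4; t(38) = 0; t(39) = 8; t(40) = 4; t(41) = 4; t(42) = 24; t(43) = 20; t(44) = 16; t(45) = 20; t(46) = 0; t(47) = 12; t(48) = 20; t(49) = 20; t(50) = 8; t(51) = 16; t(52) = 24.
Since (t(51), t(52)) = (t(3), t(4)) = (16, 24) (two consecutive terms determine the rest), the sequence is eventually periodic: after a pre-period of length 2 it cycles with period 48.
For j ≥ 3, t(j) depends only on (j - 3) mod 48. (2145 - 3) mod 48 = 30, so t(2145) = t(33) = 12.

12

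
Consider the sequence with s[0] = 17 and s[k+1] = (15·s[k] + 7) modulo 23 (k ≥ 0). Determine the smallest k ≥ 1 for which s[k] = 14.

18

Listing terms: s[0] = 17,  s[1] = 9,  s[2] = 4,  s[3] = 21,  s[4] = 0,  s[5] = 7,  s[6] = 20,  s[7] = 8,  s[8] = 12,  s[9] = 3,  s[10] = 6,  s[11] = 5,  s[12] = 13,  s[13] = 18,  s[14] = 1,  s[15] = 22,  s[16] = 15,  s[17] = 2,  s[18] = 14,  s[19] = 10,  s[20] = 19,  s[21] = 16,  s[22] = 17.
Since s[22] = s[0] = 17, the sequence is periodic with period 22.
The value 14 first appears (with k ≥ 1) at s[18].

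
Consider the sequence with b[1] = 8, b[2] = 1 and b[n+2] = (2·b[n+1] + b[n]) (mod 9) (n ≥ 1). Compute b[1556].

0

Listing terms: b[1] = 8, b[2] = 1, b[3] = 1, b[4] = 3, b[5] = 7, b[6] = 8, b[7] = 5, b[8] = 0, b[9] = 5, b[10] = 1, b[11] = 7, b[12] = 6, b[13] = 1, b[14] = 8, b[15] = 8, b[16] = 6, b[17] = 2, b[18] = 1, b[19] = 4, b[20] = 0, b[21] = 4, b[22] = 8, b[23] = 2, b[24] = 3, b[25] = 8, b[26] = 1.
Since (b[25], b[26]) = (b[1], b[2]) = (8, 1) (two consecutive terms determine the rest), the sequence is periodic with period 24.
(1556 - 1) mod 24 = 19, so b[1556] = b[20] = 0.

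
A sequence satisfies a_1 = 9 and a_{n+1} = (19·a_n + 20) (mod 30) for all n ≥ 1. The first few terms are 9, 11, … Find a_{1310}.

11

Computing terms: a_1 = 9; a_2 = 11; a_3 = 19; a_4 = 21; a_5 = 29; a_6 = 1; a_7 = 9.
The sequence repeats with period 6.
So a_{1310} = a_{1 + ((1310-1) mod 6)} = a_2 = 11.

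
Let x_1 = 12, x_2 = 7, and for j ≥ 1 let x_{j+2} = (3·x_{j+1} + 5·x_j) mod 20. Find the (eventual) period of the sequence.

Listing terms: x_1 = 12; x_2 = 7; x_3 = 1; x_4 = 18; x_5 = 19; x_6 = 7; x_7 = 16; x_8 = 3; x_9 = 9; x_{10} = 2; x_{11} = 11; x_{12} = 3; x_{13} = 4; x_{14} = 7; x_{15} = 1.
Since (x_{14}, x_{15}) = (x_2, x_3) = (7, 1) (two consecutive terms determine the rest), the sequence is eventually periodic: after a pre-period of length 1 it cycles with period 12.

12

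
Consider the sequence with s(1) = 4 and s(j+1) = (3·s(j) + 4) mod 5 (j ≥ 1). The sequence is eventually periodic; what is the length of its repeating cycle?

Listing terms: s(1) = 4, s(2) = 1, s(3) = 2, s(4) = 0, s(5) = 4.
Since s(5) = s(1) = 4, the sequence is periodic with period 4.

4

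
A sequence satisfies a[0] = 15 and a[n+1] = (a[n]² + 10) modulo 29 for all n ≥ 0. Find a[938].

a[0] = 15,  a[1] = 3,  a[2] = 19,  a[3] = 23,  a[4] = 17,  a[5] = 9,  a[6] = 4,  a[7] = 26,  a[8] = 19.
Since a[8] = a[2] = 19, the sequence is eventually periodic: after a pre-period of length 2 it cycles with period 6.
For n ≥ 2, a[n] depends only on (n - 2) mod 6. (938 - 2) mod 6 = 0, so a[938] = a[2] = 19.

19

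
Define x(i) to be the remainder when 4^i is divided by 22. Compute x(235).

Computing terms: x(0) = 1; x(1) = 4; x(2) = 16; x(3) = 20; x(4) = 14; x(5) = 12; x(6) = 4.
Since x(6) = x(1) = 4, the sequence is eventually periodic: after a pre-period of length 1 it cycles with period 5.
For i ≥ 1, x(i) depends only on (i - 1) mod 5. (235 - 1) mod 5 = 4, so x(235) = x(5) = 12.

12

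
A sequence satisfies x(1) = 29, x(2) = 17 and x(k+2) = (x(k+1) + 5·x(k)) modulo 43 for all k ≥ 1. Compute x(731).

26

x(1) = 29, x(2) = 17, x(3) = 33, x(4) = 32, x(5) = 25, x(6) = 13, x(7) = 9, x(8) = 31, x(9) = 33, x(10) = 16, x(11) = 9, x(12) = 3, x(13) = 5, x(14) = 20, x(15) = 2, x(16) = 16, x(17) = 26, x(18) = 20, x(19) = 21, x(20) = 35, x(21) = 11, x(22) = 14, x(23) = 26, x(24) = 10, x(25) = 11, x(26) = 18, x(27) = 30, x(28) = 34, x(29) = 12, x(30) = 10, x(31) = 27, x(32) = 34, x(33) = 40, x(34) = 38, x(35) = 23, x(36) = 41, x(37) = 27, x(38) = 17, x(39) = 23, x(40) = 22, x(41) = 8, x(42) = 32, x(43) = 29, x(44) = 17.
Since (x(43), x(44)) = (x(1), x(2)) = (29, 17) (two consecutive terms determine the rest), the sequence is periodic with period 42.
So x(731) = x(1 + ((731-1) mod 42)) = x(17) = 26.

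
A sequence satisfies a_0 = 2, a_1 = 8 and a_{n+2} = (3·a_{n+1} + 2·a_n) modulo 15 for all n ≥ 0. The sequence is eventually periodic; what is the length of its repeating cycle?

24

We have a_0 = 2,  a_1 = 8,  a_2 = 13,  a_3 = 10,  a_4 = 11,  a_5 = 8,  a_6 = 1,  a_7 = 4,  a_8 = 14,  a_9 = 5,  a_{10} = 13,  a_{11} = 4,  a_{12} = 8,  a_{13} = 2,  a_{14} = 7,  a_{15} = 10,  a_{16} = 14,  a_{17} = 2,  a_{18} = 4,  a_{19} = 1,  a_{20} = 11,  a_{21} = 5,  a_{22} = 7,  a_{23} = 1,  a_{24} = 2,  a_{25} = 8.
The sequence repeats with period 24.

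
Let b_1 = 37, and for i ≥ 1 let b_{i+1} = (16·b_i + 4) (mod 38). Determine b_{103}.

Computing terms: b_1 = 37, b_2 = 26, b_3 = 2, b_4 = 36, b_5 = 10, b_6 = 12, b_7 = 6, b_8 = 24, b_9 = 8, b_{10} = 18, b_{11} = 26.
Since b_{11} = b_2 = 26, the sequence is eventually periodic: after a pre-period of length 1 it cycles with period 9.
For i ≥ 2, b_i depends only on (i - 2) mod 9. (103 - 2) mod 9 = 2, so b_{103} = b_4 = 36.

36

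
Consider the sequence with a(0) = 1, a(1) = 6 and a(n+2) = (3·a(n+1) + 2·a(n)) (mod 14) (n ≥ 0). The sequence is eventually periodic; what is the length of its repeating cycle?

Listing terms: a(0) = 1, a(1) = 6, a(2) = 6, a(3) = 2, a(4) = 4, a(5) = 2, a(6) = 0, a(7) = 4, a(8) = 12, a(9) = 2, a(10) = 2, a(11) = 10, a(12) = 6, a(13) = 10, a(14) = 0, a(15) = 6, a(16) = 4, a(17) = 10, a(18) = 10, a(19) = 8, a(20) = 2, a(21) = 8, a(22) = 0, a(23) = 2, a(24) = 6, a(25) = 8, a(26) = 8, a(27) = 12, a(28) = 10, a(29) = 12, a(30) = 0, a(31) = 10, a(32) = 2, a(33) = 12, a(34) = 12, a(35) = 4, a(36) = 8, a(37) = 4, a(38) = 0, a(39) = 8, a(40) = 10, a(41) = 4, a(42) = 4, a(43) = 6, a(44) = 12, a(45) = 6, a(46) = 0, a(47) = 12, a(48) = 8, a(49) = 6, a(50) = 6.
Since (a(49), a(50)) = (a(1), a(2)) = (6, 6) (two consecutive terms determine the rest), the sequence is eventually periodic: after a pre-period of length 1 it cycles with period 48.

48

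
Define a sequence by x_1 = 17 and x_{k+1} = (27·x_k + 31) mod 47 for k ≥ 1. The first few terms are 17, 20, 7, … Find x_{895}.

Computing terms: x_1 = 17, x_2 = 20, x_3 = 7, x_4 = 32, x_5 = 2, x_6 = 38, x_7 = 23, x_8 = 41, x_9 = 10, x_{10} = 19, x_{11} = 27, x_{12} = 8, x_{13} = 12, x_{14} = 26, x_{15} = 28, x_{16} = 35, x_{17} = 36, x_{18} = 16, x_{19} = 40, x_{20} = 30, x_{21} = 42, x_{22} = 37, x_{23} = 43, x_{24} = 17.
Since x_{24} = x_1 = 17, the sequence is periodic with period 23.
(895 - 1) mod 23 = 20, so x_{895} = x_{21} = 42.

42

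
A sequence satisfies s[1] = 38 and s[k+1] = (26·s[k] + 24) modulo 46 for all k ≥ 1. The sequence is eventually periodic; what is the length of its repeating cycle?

We have s[1] = 38; s[2] = 0; s[3] = 24; s[4] = 4; s[5] = 36; s[6] = 40; s[7] = 6; s[8] = 42; s[9] = 12; s[10] = 14; s[11] = 20; s[12] = 38.
Since s[12] = s[1] = 38, the sequence is periodic with period 11.

11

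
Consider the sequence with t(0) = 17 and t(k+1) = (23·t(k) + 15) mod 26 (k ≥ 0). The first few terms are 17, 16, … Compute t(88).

11

Listing terms: t(0) = 17; t(1) = 16; t(2) = 19; t(3) = 10; t(4) = 11; t(5) = 8; t(6) = 17.
The sequence repeats with period 6.
So t(88) = t(0 + ((88-0) mod 6)) = t(4) = 11.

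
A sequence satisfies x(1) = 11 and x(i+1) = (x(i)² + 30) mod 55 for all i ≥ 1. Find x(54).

6

We have x(1) = 11; x(2) = 41; x(3) = 6; x(4) = 11.
Since x(4) = x(1) = 11, the sequence is periodic with period 3.
(54 - 1) mod 3 = 2, so x(54) = x(3) = 6.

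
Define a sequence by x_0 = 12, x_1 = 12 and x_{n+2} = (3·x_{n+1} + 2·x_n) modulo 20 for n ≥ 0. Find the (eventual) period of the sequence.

24

Computing terms: x_0 = 12; x_1 = 12; x_2 = 0; x_3 = 4; x_4 = 12; x_5 = 4; x_6 = 16; x_7 = 16; x_8 = 0; x_9 = 12; x_{10} = 16; x_{11} = 12; x_{12} = 8; x_{13} = 8; x_{14} = 0; x_{15} = 16; x_{16} = 8; x_{17} = 16; x_{18} = 4; x_{19} = 4; x_{20} = 0; x_{21} = 8; x_{22} = 4; x_{23} = 8; x_{24} = 12; x_{25} = 12.
The sequence repeats with period 24.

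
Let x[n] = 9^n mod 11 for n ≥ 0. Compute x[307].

x[0] = 1; x[1] = 9; x[2] = 4; x[3] = 3; x[4] = 5; x[5] = 1.
Since x[5] = x[0] = 1, the sequence is periodic with period 5.
So x[307] = x[0 + ((307-0) mod 5)] = x[2] = 4.

4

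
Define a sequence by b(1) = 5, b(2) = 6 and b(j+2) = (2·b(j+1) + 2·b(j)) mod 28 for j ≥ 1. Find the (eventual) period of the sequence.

b(1) = 5,  b(2) = 6,  b(3) = 22,  b(4) = 0,  b(5) = 16,  b(6) = 4,  b(7) = 12,  b(8) = 4,  b(9) = 4,  b(10) = 16,  b(11) = 12,  b(12) = 0,  b(13) = 24,  b(14) = 20,  b(15) = 4,  b(16) = 20,  b(17) = 20,  b(18) = 24,  b(19) = 4,  b(20) = 0,  b(21) = 8,  b(22) = 16,  b(23) = 20,  b(24) = 16,  b(25) = 16,  b(26) = 8,  b(27) = 20,  b(28) = 0,  b(29) = 12,  b(30) = 24,  b(31) = 16,  b(32) = 24,  b(33) = 24,  b(34) = 12,  b(35) = 16,  b(36) = 0,  b(37) = 4,  b(38) = 8,  b(39) = 24,  b(40) = 8,  b(41) = 8,  b(42) = 4,  b(43) = 24,  b(44) = 0,  b(45) = 20,  b(46) = 12,  b(47) = 8,  b(48) = 12,  b(49) = 12,  b(50) = 20,  b(51) = 8,  b(52) = 0,  b(53) = 16.
Since (b(52), b(53)) = (b(4), b(5)) = (0, 16) (two consecutive terms determine the rest), the sequence is eventually periodic: after a pre-period of length 3 it cycles with period 48.

48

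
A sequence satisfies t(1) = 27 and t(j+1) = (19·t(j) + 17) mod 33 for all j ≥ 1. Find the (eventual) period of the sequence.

30

We have t(1) = 27, t(2) = 2, t(3) = 22, t(4) = 6, t(5) = 32, t(6) = 31, t(7) = 12, t(8) = 14, t(9) = 19, t(10) = 15, t(11) = 5, t(12) = 13, t(13) = 0, t(14) = 17, t(15) = 10, t(16) = 9, t(17) = 23, t(18) = 25, t(19) = 30, t(20) = 26, t(21) = 16, t(22) = 24, t(23) = 11, t(24) = 28, t(25) = 21, t(26) = 20, t(27) = 1, t(28) = 3, t(29) = 8, t(30) = 4, t(31) = 27.
Since t(31) = t(1) = 27, the sequence is periodic with period 30.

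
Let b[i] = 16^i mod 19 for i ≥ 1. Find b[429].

7

b[1] = 16,  b[2] = 9,  b[3] = 11,  b[4] = 5,  b[5] = 4,  b[6] = 7,  b[7] = 17,  b[8] = 6,  b[9] = 1,  b[10] = 16.
The sequence repeats with period 9.
(429 - 1) mod 9 = 5, so b[429] = b[6] = 7.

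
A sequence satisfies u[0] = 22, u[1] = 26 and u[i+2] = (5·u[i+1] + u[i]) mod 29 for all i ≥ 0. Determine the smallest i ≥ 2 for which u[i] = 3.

3

We have u[0] = 22,  u[1] = 26,  u[2] = 7,  u[3] = 3,  u[4] = 22,  u[5] = 26.
Since (u[4], u[5]) = (u[0], u[1]) = (22, 26) (two consecutive terms determine the rest), the sequence is periodic with period 4.
The value 3 first appears (with i ≥ 2) at u[3].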